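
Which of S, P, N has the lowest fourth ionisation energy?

S

After 3 electrons have been removed, what remains? S³⁺ still has 3 valence electrons; P³⁺ still has 2 valence electrons; N³⁺ still has 2 valence electrons.
All are still removing valence electrons, so compare the +3 ions as you would atoms: IE_4 generally rises across a period (higher Z_eff) and falls down a group (larger shell), subject to the usual subshell exceptions.
Valence configurations: S³⁺ [Ne]3s²3p¹, P³⁺ [Ne]3s², N³⁺ [He]2s².
S³⁺ loses a lone 3p electron whereas P³⁺ must break into a filled 3s² pair, so IE_4(P) > IE_4(S) even though S has the higher nuclear charge.
Tabulated IE_4 (kJ/mol): S 4556, P 4964, N 7475.
So the fourth ionization energies run S < P < N.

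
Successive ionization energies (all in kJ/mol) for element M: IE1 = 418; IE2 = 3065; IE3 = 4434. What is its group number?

Group 1

Look for the largest jump between consecutive ionization energies: IE2/IE1 ≈ 7.3, far larger than any earlier ratio.
That jump marks the point where a core electron is being removed. So the atom has 1 valence electron.
A main-group element with 1 valence electron is in group 1.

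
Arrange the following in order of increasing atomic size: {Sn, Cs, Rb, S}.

S < Sn < Rb < Cs

S is in period 3, group 16; Rb is in period 5, group 1; Sn is in period 5, group 14; Cs is in period 6, group 1.
Across a period the added protons contract the valence shell; down a group each new principal shell makes the atom larger.
These span different periods and groups, so the two trends combine.
Sn > S: both effects reinforce here, so Sn is clearly the larger of the two.
Rb > Sn: Rb lies to the left of Sn in period 5, so the across-period effect alone puts Rb larger.
Cs > Rb: Cs sits below Rb in group 1, so the down-group effect alone puts Cs larger.
Approximate values (pm): S 103, Rb 210, Sn 140, Cs 232.
So from smallest to largest: S < Sn < Rb < Cs.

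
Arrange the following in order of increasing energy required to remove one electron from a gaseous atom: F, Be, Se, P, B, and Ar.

B, Be, Se, P, Ar, F

Be is in period 2, group 2; B is in period 2, group 13; F is in period 2, group 17; P is in period 3, group 15; Ar is in period 3, group 18; Se is in period 4, group 16.
First ionization energy rises across a period (greater Z_eff holds electrons more tightly) and falls down a group (valence electrons are farther from the nucleus).
Here both period and group differ, so the two effects have to be weighed against each other.
Be > B: this pair runs against the simple trend — see the exception note.
Se > Be: the two effects oppose for this pair; the across-period effect wins (941 vs 900 kJ/mol).
P > Se: period and group pull opposite ways; the down-group shift dominates (1012 vs 941 kJ/mol).
Ar > P: Ar lies to the right of P in period 3, so the across-period effect alone puts Ar higher.
F > Ar: the two effects oppose for this pair; the down-group effect wins (1681 vs 1521 kJ/mol).
Note the exception: Be has a higher first ionization energy than B, contrary to the simple trend — removing B's lone 2p electron is easier than breaking Be's filled 2s².
Tabulated first ionization energy (kJ/mol): Be 900, B 801, F 1681, P 1012, Ar 1521, Se 941.
So from lowest to highest: B < Be < Se < P < Ar < F.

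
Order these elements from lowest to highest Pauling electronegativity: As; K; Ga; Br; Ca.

K < Ca < Ga < As < Br

K is in period 4, group 1; Ca is in period 4, group 2; Ga is in period 4, group 13; As is in period 4, group 15; Br is in period 4, group 17.
Electronegativity increases across a period and decreases down a group, tracking effective nuclear charge and atomic size.
All lie in period 4, so electronegativity increases left to right.
So from lowest to highest: K < Ca < Ga < As < Br.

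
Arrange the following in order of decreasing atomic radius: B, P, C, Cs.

B is in period 2, group 13; C is in period 2, group 14; P is in period 3, group 15; Cs is in period 6, group 1.
Radius decreases left→right (rising Z_eff, same n) and increases top→bottom (higher n).
Neither a single period nor a single group — weigh both effects.
B > C: both are in period 2; the period trend gives B the larger value.
P > B: the two effects oppose for this pair; the down-group effect wins (111 vs 85 pm).
Cs > P: relative to P, both the across-period and down-group shifts push Cs's atomic radius up.
Tabulated atomic radius (pm): B 85, C 75, P 111, Cs 232.
So from largest to smallest: Cs > P > B > C.

Cs > P > B > C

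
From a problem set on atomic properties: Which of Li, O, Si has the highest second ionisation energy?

After 1 electron has been removed, what remains? Li⁺ is the bare [He] core; O⁺ still has 5 valence electrons; Si⁺ still has 3 valence electrons.
Pulling an electron out of a noble-gas core costs far more than removing a remaining valence electron, so Li sits at the high end of IE_2.
Valence configurations: O⁺ [He]2s²2p³, Si⁺ [Ne]3s²3p¹.
The numbers (kJ/mol): Li 7298, O 3388, Si 1577.
So the second ionization energies run Si < O < Li.

Li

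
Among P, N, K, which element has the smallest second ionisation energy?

P

The second ionization energy removes an electron from the +1 ion. For each element: P⁺ still has 4 valence electrons; N⁺ still has 4 valence electrons; K⁺ is the bare [Ar] core.
Core electrons are held far more tightly than valence electrons, so K tops the IE_2 order.
Valence configurations: P⁺ [Ne]3s²3p², N⁺ [He]2s²2p².
Approximate IE_2 values (kJ/mol): P 1907, N 2856, K 3052.
So the second ionization energies run P < N < K.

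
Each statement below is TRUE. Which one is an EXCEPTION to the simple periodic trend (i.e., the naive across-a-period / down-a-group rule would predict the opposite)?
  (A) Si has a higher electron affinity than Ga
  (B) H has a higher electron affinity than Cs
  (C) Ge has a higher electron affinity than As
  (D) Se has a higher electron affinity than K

(C)

The general trend: electron affinity increases across a period and decreases down a group.
(A) Si (period 3, group 14) vs Ga (period 4, group 13): the stated order agrees with the simple trend.
(B) H (period 1, group 1) vs Cs (period 6, group 1): the stated order agrees with the simple trend.
(C) Ge (period 4, group 14) vs As (period 4, group 15): the stated order contradicts the simple trend.
(D) Se (period 4, group 16) vs K (period 4, group 1): the stated order agrees with the simple trend.
The exception is (C): adding an electron to As's half-filled 4p³ is unfavourable, so Ge (4p²) has the more exothermic EA.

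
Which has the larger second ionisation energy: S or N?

N

After 1 electron has been removed, what remains? S⁺ still has 5 valence electrons; N⁺ still has 4 valence electrons.
All are still removing valence electrons, so compare the +1 ions as you would atoms: IE_2 generally rises across a period (higher Z_eff) and falls down a group (larger shell), subject to the usual subshell exceptions.
Valence configurations: S⁺ [Ne]3s²3p³, N⁺ [He]2s²2p².
Approximate IE_2 values (kJ/mol): S 2252, N 2856.
So the second ionization energies run S < N.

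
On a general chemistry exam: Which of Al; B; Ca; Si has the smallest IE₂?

The second ionization energy removes an electron from the +1 ion. For each element: Al⁺ still has 2 valence electrons; B⁺ still has 2 valence electrons; Ca⁺ still has 1 valence electron; Si⁺ still has 3 valence electrons.
All are still removing valence electrons, so compare the +1 ions as you would atoms: IE_2 generally rises across a period (higher Z_eff) and falls down a group (larger shell), subject to the usual subshell exceptions.
Valence configurations: Al⁺ [Ne]3s², B⁺ [He]2s², Ca⁺ [Ar]4s¹, Si⁺ [Ne]3s²3p¹.
Si⁺ loses a lone 3p electron whereas Al⁺ must break into a filled 3s² pair, so IE_2(Al) > IE_2(Si) even though Si has the higher nuclear charge.
Approximate IE_2 values (kJ/mol): Al 1817, B 2427, Ca 1145, Si 1577.
Overall IE_2 order: Ca < Si < Al < B.

Ca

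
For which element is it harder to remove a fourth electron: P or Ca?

Ca

After 3 electrons have been removed, what remains? P³⁺ still has 2 valence electrons; Ca³⁺ is already 1 electron into the core.
Pulling an electron out of a noble-gas core costs far more than removing a remaining valence electron, so Ca sits at the high end of IE_4.
The numbers (kJ/mol): P 4964, Ca 6491.
Putting it together, IE_4: P < Ca.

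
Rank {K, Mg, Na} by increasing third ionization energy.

K < Na < Mg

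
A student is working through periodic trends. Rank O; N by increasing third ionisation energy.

N < O

The third ionization energy removes an electron from the +2 ion. For each element: O²⁺ still has 4 valence electrons; N²⁺ still has 3 valence electrons.
All are still removing valence electrons, so compare the +2 ions as you would atoms: IE_3 generally rises across a period (higher Z_eff) and falls down a group (larger shell), subject to the usual subshell exceptions.
Valence configurations: O²⁺ [He]2s²2p², N²⁺ [He]2s²2p¹.
The numbers (kJ/mol): O 5300, N 4578.
Putting it together, IE_3: N < O.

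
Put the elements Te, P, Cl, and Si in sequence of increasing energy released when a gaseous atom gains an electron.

Si is in period 3, group 14; P is in period 3, group 15; Cl is in period 3, group 17; Te is in period 5, group 16.
Atoms with high Z_eff and room in the valence shell (especially the halogens) have the most exothermic electron affinities.
These span different periods and groups, so the two trends combine.
Si > P: this pair runs against the simple trend — see the exception note.
Te > Si: the two effects oppose for this pair; the across-period effect wins (190 vs 134 kJ/mol).
Cl > Te: both effects reinforce here, so Cl is clearly the higher of the two.
Note the exception: Si has a higher electron affinity than P, contrary to the simple trend — adding an electron to P's half-filled 3p³ is unfavourable, so Si (3p²) has the more exothermic EA.
Approximate values (kJ/mol): Si 134, P 72, Cl 349, Te 190.
So from lowest to highest: P < Si < Te < Cl.

P, Si, Te, Cl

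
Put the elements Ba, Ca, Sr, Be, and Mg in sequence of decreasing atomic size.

Be is in period 2, group 2; Mg is in period 3, group 2; Ca is in period 4, group 2; Sr is in period 5, group 2; Ba is in period 6, group 2.
Atomic radius shrinks across a period as nuclear charge pulls the same shell inward, and grows down a group as new shells are added.
All are in group 2, so atomic radius increases down the group.
So from largest to smallest: Ba > Sr > Ca > Mg > Be.

Ba, Sr, Ca, Mg, Be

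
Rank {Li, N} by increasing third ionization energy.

IE_3 is the cost of taking one more electron from the +2 cation: Li²⁺ is already 1 electron into the core; N²⁺ still has 3 valence electrons.
Pulling an electron out of a noble-gas core costs far more than removing a remaining valence electron, so Li sits at the high end of IE_3.
The numbers (kJ/mol): Li 11815, N 4578.
So the third ionization energies run N < Li.

N, Li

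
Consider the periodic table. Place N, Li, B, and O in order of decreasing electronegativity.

O, N, B, Li

Atoms toward the upper right of the periodic table pull bonding electrons most strongly.
All lie in period 2, so electronegativity increases left to right.
So from highest to lowest: O > N > B > Li.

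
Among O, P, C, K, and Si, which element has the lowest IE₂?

IE_2 is the cost of taking one more electron from the +1 cation: O⁺ still has 5 valence electrons; P⁺ still has 4 valence electrons; C⁺ still has 3 valence electrons; K⁺ is the bare [Ar] core; Si⁺ still has 3 valence electrons.
Usually core removal costs more than valence removal, but here the competition is close: a tightly held n=2 valence electron can cost more to remove than an n=3 core electron, so the actual values have to decide it.
Valence configurations: O⁺ [He]2s²2p³, P⁺ [Ne]3s²3p², C⁺ [He]2s²2p¹, Si⁺ [Ne]3s²3p¹.
Tabulated IE_2 (kJ/mol): O 3388, P 1907, C 2353, K 3052, Si 1577.
Hence IE_2: Si < P < C < K < O.

Si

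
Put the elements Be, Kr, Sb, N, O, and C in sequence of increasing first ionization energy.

Sb < Be < C < O < Kr < N

Across a period the outer electron is held more tightly (higher IE₁); down a group it sits in a higher shell, more shielded, and comes off more easily.
These span different periods and groups, so the two trends combine.
Be > Sb: the two effects oppose for this pair; the down-group effect wins (900 vs 831 kJ/mol).
C > Be: C lies to the right of Be in period 2, so the across-period effect alone puts C higher.
O > C: O lies to the right of C in period 2, so the across-period effect alone puts O higher.
Kr > O: period and group pull opposite ways; the across-period shift dominates (1351 vs 1314 kJ/mol).
N > Kr: the two effects oppose for this pair; the down-group effect wins (1402 vs 1351 kJ/mol).
Note the exception: N has a higher first ionization energy than O, contrary to the simple trend — pairing an electron in O's 2p⁴ costs repulsion energy, so O ionizes more easily than half-filled N (2p³).
Tabulated first ionization energy (kJ/mol): Be 900, C 1086, N 1402, O 1314, Kr 1351, Sb 831.
So from lowest to highest: Sb < Be < C < O < Kr < N.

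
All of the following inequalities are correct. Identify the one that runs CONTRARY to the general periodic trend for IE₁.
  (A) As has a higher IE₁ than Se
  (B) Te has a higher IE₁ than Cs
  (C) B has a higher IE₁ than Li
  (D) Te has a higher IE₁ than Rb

(A)

The general trend: IE₁ increases across a period and decreases down a group.
(A) As (period 4, group 15) vs Se (period 4, group 16): the stated order contradicts the simple trend.
(B) Te (period 5, group 16) vs Cs (period 6, group 1): the stated order agrees with the simple trend.
(C) B (period 2, group 13) vs Li (period 2, group 1): the stated order agrees with the simple trend.
(D) Te (period 5, group 16) vs Rb (period 5, group 1): the stated order agrees with the simple trend.
The exception is (A): Se (4p⁴) ionizes more easily than half-filled As (4p³).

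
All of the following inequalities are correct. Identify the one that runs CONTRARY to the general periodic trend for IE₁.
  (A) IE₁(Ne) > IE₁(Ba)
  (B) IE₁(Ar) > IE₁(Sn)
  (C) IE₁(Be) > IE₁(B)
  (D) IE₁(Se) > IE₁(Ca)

The general trend: IE₁ increases across a period and decreases down a group.
(A) Ne (period 2, group 18) vs Ba (period 6, group 2): the stated order agrees with the simple trend.
(B) Ar (period 3, group 18) vs Sn (period 5, group 14): the stated order agrees with the simple trend.
(C) Be (period 2, group 2) vs B (period 2, group 13): the stated order contradicts the simple trend.
(D) Se (period 4, group 16) vs Ca (period 4, group 2): the stated order agrees with the simple trend.
The exception is (C): removing B's lone 2p electron is easier than breaking Be's filled 2s².

(C)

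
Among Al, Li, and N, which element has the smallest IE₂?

Al

After 1 electron has been removed, what remains? Al⁺ still has 2 valence electrons; Li⁺ is the bare [He] core; N⁺ still has 4 valence electrons.
Breaking into a closed-shell core is much more expensive than removing a leftover valence electron — Li has the largest IE_2 here.
Valence configurations: Al⁺ [Ne]3s², N⁺ [He]2s²2p².
The numbers (kJ/mol): Al 1817, Li 7298, N 2856.
Hence IE_2: Al < N < Li.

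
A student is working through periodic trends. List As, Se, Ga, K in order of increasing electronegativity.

K, Ga, As, Se

K is in period 4, group 1; Ga is in period 4, group 13; As is in period 4, group 15; Se is in period 4, group 16.
Atoms toward the upper right of the periodic table pull bonding electrons most strongly.
All lie in period 4, so electronegativity increases left to right.
So from lowest to highest: K < Ga < As < Se.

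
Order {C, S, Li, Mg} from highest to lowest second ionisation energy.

Consider each +1 ion: C⁺ still has 3 valence electrons; S⁺ still has 5 valence electrons; Li⁺ is the bare [He] core; Mg⁺ still has 1 valence electron.
Core electrons are held far more tightly than valence electrons, so Li tops the IE_2 order.
Valence configurations: C⁺ [He]2s²2p¹, S⁺ [Ne]3s²3p³, Mg⁺ [Ne]3s¹.
The numbers (kJ/mol): C 2353, S 2252, Li 7298, Mg 1451.
Overall IE_2 order: Mg < S < C < Li.

Li, C, S, Mg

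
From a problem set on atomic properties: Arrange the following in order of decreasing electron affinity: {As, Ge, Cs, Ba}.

Ge > As > Cs > Ba

Electron affinity generally becomes more exothermic across a period toward the halogens and less exothermic down a group.
Neither a single period nor a single group — weigh both effects.
Cs > Ba: this pair runs against the simple trend — see the exception note.
As > Cs: relative to Cs, both the across-period and down-group shifts push As's electron affinity up.
Ge > As: this pair runs against the simple trend — see the exception note.
Note the exception: Cs has a higher electron affinity than Ba, contrary to the simple trend — adding an electron to Ba (ns²) has to open a new, higher-energy np subshell, which is unfavourable.
Note the exception: Ge has a higher electron affinity than As, contrary to the simple trend — adding an electron to As's half-filled 4p³ is unfavourable, so Ge (4p²) has the more exothermic EA.
Tabulated electron affinity (kJ/mol): Ge 119, As 78, Cs 46, Ba 14.
So from highest to lowest: Ge > As > Cs > Ba.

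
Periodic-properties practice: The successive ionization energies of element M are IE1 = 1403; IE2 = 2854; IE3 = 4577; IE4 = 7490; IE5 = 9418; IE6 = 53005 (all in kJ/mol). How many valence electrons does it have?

5

Look for the largest jump between consecutive ionization energies: IE6/IE5 ≈ 5.6, far larger than any earlier ratio.
That jump marks the point where a core electron is being removed. So the atom has 5 valence electrons.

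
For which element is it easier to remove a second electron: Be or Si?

Si

After 1 electron has been removed, what remains? Be⁺ still has 1 valence electron; Si⁺ still has 3 valence electrons.
All are still removing valence electrons, so compare the +1 ions as you would atoms: IE_2 generally rises across a period (higher Z_eff) and falls down a group (larger shell), subject to the usual subshell exceptions.
Valence configurations: Be⁺ [He]2s¹, Si⁺ [Ne]3s²3p¹.
Approximate IE_2 values (kJ/mol): Be 1757, Si 1577.
Overall IE_2 order: Si < Be.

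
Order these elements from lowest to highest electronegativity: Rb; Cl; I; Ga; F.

Rb < Ga < I < Cl < F

F is in period 2, group 17; Cl is in period 3, group 17; Ga is in period 4, group 13; Rb is in period 5, group 1; I is in period 5, group 17.
Electronegativity increases across a period and decreases down a group, tracking effective nuclear charge and atomic size.
Neither a single period nor a single group — weigh both effects.
Ga > Rb: relative to Rb, both the across-period and down-group shifts push Ga's electronegativity up.
I > Ga: the two effects oppose for this pair; the across-period effect wins (2.66 vs 1.81).
Cl > I: Cl sits above I in group 17, so the down-group effect alone puts Cl higher.
F > Cl: F sits above Cl in group 17, so the down-group effect alone puts F higher.
Approximate values (Pauling): F 3.98, Cl 3.16, Ga 1.81, Rb 0.82, I 2.66.
So from lowest to highest: Rb < Ga < I < Cl < F.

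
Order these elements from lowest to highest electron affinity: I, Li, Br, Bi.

Li < Bi < I < Br

Li is in period 2, group 1; Br is in period 4, group 17; I is in period 5, group 17; Bi is in period 6, group 15.
EA tends to increase across a period and decrease down a group, though the pattern is less regular than for IE or radius.
Here both period and group differ, so the two effects have to be weighed against each other.
Bi > Li: the two effects oppose for this pair; the across-period effect wins (91 vs 60 kJ/mol).
I > Bi: relative to Bi, both the across-period and down-group shifts push I's electron affinity up.
Br > I: Br sits above I in group 17, so the down-group effect alone puts Br higher.
Tabulated electron affinity (kJ/mol): Li 60, Br 325, I 295, Bi 91.
So from lowest to highest: Li < Bi < I < Br.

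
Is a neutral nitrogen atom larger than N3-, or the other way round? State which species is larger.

Forming N3- adds 3 electrons to N. More electron–electron repulsion in the same shell, with unchanged nuclear charge, lets the cloud expand.
An anion is larger than its parent atom: N3- > N.

N3-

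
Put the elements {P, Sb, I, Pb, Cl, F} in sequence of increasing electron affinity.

Pb, P, Sb, I, F, Cl

F is in period 2, group 17; P is in period 3, group 15; Cl is in period 3, group 17; Sb is in period 5, group 15; I is in period 5, group 17; Pb is in period 6, group 14.
Electron affinity generally becomes more exothermic across a period toward the halogens and less exothermic down a group.
Neither a single period nor a single group — weigh both effects.
P > Pb: relative to Pb, both the across-period and down-group shifts push P's electron affinity up.
Sb > P: this pair runs against the simple trend — see the exception note.
I > Sb: both are in period 5; the period trend gives I the larger value.
F > I: they share group 17; the group trend gives F the larger value.
Cl > F: this pair runs against the simple trend — see the exception note.
Note the exception: Sb has a higher electron affinity than P, contrary to the simple trend — both are half-filled np³, but the pairing/repulsion penalty for the added electron shrinks as the p orbitals become larger and more diffuse down the group, and for Sb that outweighs the weaker nuclear attraction.
Note the exception: Cl has a higher electron affinity than F, contrary to the simple trend — F's small 2p subshell makes the incoming electron feel strong e⁻–e⁻ repulsion, so Cl actually releases more energy on gaining an electron.
Approximate values (kJ/mol): F 328, P 72, Cl 349, Sb 103, I 295, Pb 35.
So from lowest to highest: Pb < P < Sb < I < F < Cl.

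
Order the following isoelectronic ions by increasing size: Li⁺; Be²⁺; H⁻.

Be²⁺ < Li⁺ < H⁻

All of these have 2 electrons, so size is governed by nuclear charge alone: the more protons, the stronger the pull on the same electron cloud, and the smaller the ion.
Nuclear charges: Be²⁺ (Z=4), Li⁺ (Z=3), H⁻ (Z=1).
Smallest to largest: Be²⁺ < Li⁺ < H⁻.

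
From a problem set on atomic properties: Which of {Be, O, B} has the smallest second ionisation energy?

IE_2 is the cost of taking one more electron from the +1 cation: Be⁺ still has 1 valence electron; O⁺ still has 5 valence electrons; B⁺ still has 2 valence electrons.
All are still removing valence electrons, so compare the +1 ions as you would atoms: IE_2 generally rises across a period (higher Z_eff) and falls down a group (larger shell), subject to the usual subshell exceptions.
Valence configurations: Be⁺ [He]2s¹, O⁺ [He]2s²2p³, B⁺ [He]2s².
Approximate IE_2 values (kJ/mol): Be 1757, O 3388, B 2427.
Hence IE_2: Be < B < O.

Be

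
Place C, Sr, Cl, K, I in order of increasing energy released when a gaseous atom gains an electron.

C is in period 2, group 14; Cl is in period 3, group 17; K is in period 4, group 1; Sr is in period 5, group 2; I is in period 5, group 17.
Atoms with high Z_eff and room in the valence shell (especially the halogens) have the most exothermic electron affinities.
These span different periods and groups, so the two trends combine.
K > Sr: the two effects oppose for this pair; the down-group effect wins (48 vs 5 kJ/mol).
C > K: both effects reinforce here, so C is clearly the higher of the two.
I > C: the two effects oppose for this pair; the across-period effect wins (295 vs 122 kJ/mol).
Cl > I: Cl sits above I in group 17, so the down-group effect alone puts Cl higher.
For reference (kJ/mol): C 122, Cl 349, K 48, Sr 5, I 295.
So from lowest to highest: Sr < K < C < I < Cl.

Sr < K < C < I < Cl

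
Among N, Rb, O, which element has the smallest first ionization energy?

Rb

N is in period 2, group 15; O is in period 2, group 16; Rb is in period 5, group 1.
First ionization energy rises across a period (greater Z_eff holds electrons more tightly) and falls down a group (valence electrons are farther from the nucleus).
Neither a single period nor a single group — weigh both effects.
O > Rb: both effects reinforce here, so O is clearly the higher of the two.
N > O: this pair runs against the simple trend — see the exception note.
Note the exception: N has a higher first ionization energy than O, contrary to the simple trend — pairing an electron in O's 2p⁴ costs repulsion energy, so O ionizes more easily than half-filled N (2p³).
Approximate values (kJ/mol): N 1402, O 1314, Rb 403.
The smallest first ionization energy among these belongs to Rb.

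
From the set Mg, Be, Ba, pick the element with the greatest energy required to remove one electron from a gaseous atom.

Be

Be is in period 2, group 2; Mg is in period 3, group 2; Ba is in period 6, group 2.
First ionization energy rises across a period (greater Z_eff holds electrons more tightly) and falls down a group (valence electrons are farther from the nucleus).
All are in group 2, so first ionization energy increases up the group.
The greatest energy required to remove one electron from a gaseous atom among these belongs to Be.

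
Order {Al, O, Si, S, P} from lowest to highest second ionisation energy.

Si < Al < P < S < O

IE_2 is the cost of taking one more electron from the +1 cation: Al⁺ still has 2 valence electrons; O⁺ still has 5 valence electrons; Si⁺ still has 3 valence electrons; S⁺ still has 5 valence electrons; P⁺ still has 4 valence electrons.
All are still removing valence electrons, so compare the +1 ions as you would atoms: IE_2 generally rises across a period (higher Z_eff) and falls down a group (larger shell), subject to the usual subshell exceptions.
Valence configurations: Al⁺ [Ne]3s², O⁺ [He]2s²2p³, Si⁺ [Ne]3s²3p¹, S⁺ [Ne]3s²3p³, P⁺ [Ne]3s²3p².
Si⁺ loses a lone 3p electron whereas Al⁺ must break into a filled 3s² pair, so IE_2(Al) > IE_2(Si) even though Si has the higher nuclear charge.
Approximate IE_2 values (kJ/mol): Al 1817, O 3388, Si 1577, S 2252, P 1907.
Hence IE_2: Si < Al < P < S < O.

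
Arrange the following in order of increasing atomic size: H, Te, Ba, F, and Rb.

H, F, Te, Ba, Rb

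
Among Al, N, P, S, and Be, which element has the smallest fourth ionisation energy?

After 3 electrons have been removed, what remains? Al³⁺ is the bare [Ne] core; N³⁺ still has 2 valence electrons; P³⁺ still has 2 valence electrons; S³⁺ still has 3 valence electrons; Be³⁺ is already 1 electron into the core.
Breaking into a closed-shell core is much more expensive than removing a leftover valence electron — Al and Be have the largest IE_4 here.
Valence configurations: N³⁺ [He]2s², P³⁺ [Ne]3s², S³⁺ [Ne]3s²3p¹.
S³⁺ loses a lone 3p electron whereas P³⁺ must break into a filled 3s² pair, so IE_4(P) > IE_4(S) even though S has the higher nuclear charge.
Tabulated IE_4 (kJ/mol): Al 11577, N 7475, P 4964, S 4556, Be 21007.
Putting it together, IE_4: S < P < N < Al < Be.

S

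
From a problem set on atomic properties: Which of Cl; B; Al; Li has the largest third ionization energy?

Li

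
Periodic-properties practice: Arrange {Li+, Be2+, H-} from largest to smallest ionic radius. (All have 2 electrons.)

All of these have 2 electrons, so size is governed by nuclear charge alone: the more protons, the stronger the pull on the same electron cloud, and the smaller the ion.
Nuclear charges: Be2+ (Z=4), Li+ (Z=3), H- (Z=1).
Largest to smallest: H- > Li+ > Be2+.

H- > Li+ > Be2+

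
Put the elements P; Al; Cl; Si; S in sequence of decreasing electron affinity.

Cl > S > Si > P > Al

Al is in period 3, group 13; Si is in period 3, group 14; P is in period 3, group 15; S is in period 3, group 16; Cl is in period 3, group 17.
Adding an electron releases more energy for atoms nearer the top right (short of the noble gases).
All lie in period 3; the across-period trend (electron affinity increases left to right) applies, with the exception below.
Note the exception: Si has a higher electron affinity than P, contrary to the simple trend — adding an electron to P's half-filled 3p³ is unfavourable, so Si (3p²) has the more exothermic EA.
Tabulated electron affinity (kJ/mol): Al 42, Si 134, P 72, S 200, Cl 349.
So from highest to lowest: Cl > S > Si > P > Al.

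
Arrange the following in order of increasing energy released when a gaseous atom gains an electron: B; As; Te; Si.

B is in period 2, group 13; Si is in period 3, group 14; As is in period 4, group 15; Te is in period 5, group 16.
EA tends to increase across a period and decrease down a group, though the pattern is less regular than for IE or radius.
These sit on a diagonal, where the across-period and down-group effects partly cancel.
As > B: the two effects oppose for this pair; the across-period effect wins (78 vs 27 kJ/mol).
Si > As: period and group pull opposite ways; the down-group shift dominates (134 vs 78 kJ/mol).
Te > Si: the two effects oppose for this pair; the across-period effect wins (190 vs 134 kJ/mol).
Tabulated electron affinity (kJ/mol): B 27, Si 134, As 78, Te 190.
So from lowest to highest: B < As < Si < Te.

B < As < Si < Te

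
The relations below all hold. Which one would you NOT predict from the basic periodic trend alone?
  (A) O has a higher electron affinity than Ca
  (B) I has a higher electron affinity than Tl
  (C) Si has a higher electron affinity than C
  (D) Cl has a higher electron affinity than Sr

The general trend: electron affinity increases across a period and decreases down a group.
(A) O (period 2, group 16) vs Ca (period 4, group 2): the stated order agrees with the simple trend.
(B) I (period 5, group 17) vs Tl (period 6, group 13): the stated order agrees with the simple trend.
(C) Si (period 3, group 14) vs C (period 2, group 14): the stated order contradicts the simple trend.
(D) Cl (period 3, group 17) vs Sr (period 5, group 2): the stated order agrees with the simple trend.
The exception is (C): Si's larger, more diffuse 3p orbitals accept an added electron slightly more readily than C's compact 2p.

(C)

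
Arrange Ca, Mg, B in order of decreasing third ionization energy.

After 2 electrons have been removed, what remains? Ca²⁺ is the bare [Ar] core; Mg²⁺ is the bare [Ne] core; B²⁺ still has 1 valence electron.
Breaking into a closed-shell core is much more expensive than removing a leftover valence electron — Ca and Mg have the largest IE_3 here.
Approximate IE_3 values (kJ/mol): Ca 4912, Mg 7733, B 3660.
Putting it together, IE_3: B < Ca < Mg.

Mg > Ca > B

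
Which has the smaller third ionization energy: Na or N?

Consider each +2 ion: Na²⁺ is already 1 electron into the core; N²⁺ still has 3 valence electrons.
Pulling an electron out of a noble-gas core costs far more than removing a remaining valence electron, so Na sits at the high end of IE_3.
Approximate IE_3 values (kJ/mol): Na 6910, N 4578.
Hence IE_3: N < Na.

N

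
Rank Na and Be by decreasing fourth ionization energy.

Be > Na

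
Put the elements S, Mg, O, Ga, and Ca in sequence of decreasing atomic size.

Ca > Mg > Ga > S > O

Moving right in a period, electrons are added to the same shell under a stronger nuclear pull, so atoms get smaller; moving down, a new shell is opened and atoms get larger.
Here both period and group differ, so the two effects have to be weighed against each other.
S > O: they share group 16; the group trend gives S the larger value.
Ga > S: both effects reinforce here, so Ga is clearly the larger of the two.
Mg > Ga: the two effects oppose for this pair; the across-period effect wins (139 vs 124 pm).
Ca > Mg: they share group 2; the group trend gives Ca the larger value.
Tabulated atomic radius (pm): O 63, Mg 139, S 103, Ca 171, Ga 124.
So from largest to smallest: Ca > Mg > Ga > S > O.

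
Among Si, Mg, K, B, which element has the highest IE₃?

The third ionization energy removes an electron from the +2 ion. For each element: Si²⁺ still has 2 valence electrons; Mg²⁺ is the bare [Ne] core; K²⁺ is already 1 electron into the core; B²⁺ still has 1 valence electron.
Breaking into a closed-shell core is much more expensive than removing a leftover valence electron — K and Mg have the largest IE_3 here.
Valence configurations: Si²⁺ [Ne]3s², B²⁺ [He]2s¹.
The numbers (kJ/mol): Si 3232, Mg 7733, K 4420, B 3660.
Hence IE_3: Si < B < K < Mg.

Mg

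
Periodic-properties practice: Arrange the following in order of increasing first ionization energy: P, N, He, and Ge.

Ge, P, N, He

First ionization energy rises across a period (greater Z_eff holds electrons more tightly) and falls down a group (valence electrons are farther from the nucleus).
Neither a single period nor a single group — weigh both effects.
P > Ge: relative to Ge, both the across-period and down-group shifts push P's first ionization energy up.
N > P: N sits above P in group 15, so the down-group effect alone puts N higher.
He > N: relative to N, both the across-period and down-group shifts push He's first ionization energy up.
Approximate values (kJ/mol): He 2372, N 1402, P 1012, Ge 762.
So from lowest to highest: Ge < P < N < He.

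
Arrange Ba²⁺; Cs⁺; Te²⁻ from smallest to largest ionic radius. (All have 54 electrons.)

All of these have 54 electrons, so size is governed by nuclear charge alone: the more protons, the stronger the pull on the same electron cloud, and the smaller the ion.
Nuclear charges: Ba²⁺ (Z=56), Cs⁺ (Z=55), Te²⁻ (Z=52).
Smallest to largest: Ba²⁺ < Cs⁺ < Te²⁻.

Ba²⁺ < Cs⁺ < Te²⁻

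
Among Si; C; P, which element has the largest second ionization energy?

C

After 1 electron has been removed, what remains? Si⁺ still has 3 valence electrons; C⁺ still has 3 valence electrons; P⁺ still has 4 valence electrons.
All are still removing valence electrons, so compare the +1 ions as you would atoms: IE_2 generally rises across a period (higher Z_eff) and falls down a group (larger shell), subject to the usual subshell exceptions.
Valence configurations: Si⁺ [Ne]3s²3p¹, C⁺ [He]2s²2p¹, P⁺ [Ne]3s²3p².
Tabulated IE_2 (kJ/mol): Si 1577, C 2353, P 1907.
Hence IE_2: Si < P < C.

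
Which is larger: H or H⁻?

H⁻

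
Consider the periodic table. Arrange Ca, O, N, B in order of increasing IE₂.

After 1 electron has been removed, what remains? Ca⁺ still has 1 valence electron; O⁺ still has 5 valence electrons; N⁺ still has 4 valence electrons; B⁺ still has 2 valence electrons.
All are still removing valence electrons, so compare the +1 ions as you would atoms: IE_2 generally rises across a period (higher Z_eff) and falls down a group (larger shell), subject to the usual subshell exceptions.
Valence configurations: Ca⁺ [Ar]4s¹, O⁺ [He]2s²2p³, N⁺ [He]2s²2p², B⁺ [He]2s².
Approximate IE_2 values (kJ/mol): Ca 1145, O 3388, N 2856, B 2427.
Putting it together, IE_2: Ca < B < N < O.

Ca, B, N, O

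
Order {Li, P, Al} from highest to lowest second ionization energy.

After 1 electron has been removed, what remains? Li⁺ is the bare [He] core; P⁺ still has 4 valence electrons; Al⁺ still has 2 valence electrons.
Pulling an electron out of a noble-gas core costs far more than removing a remaining valence electron, so Li sits at the high end of IE_2.
Valence configurations: P⁺ [Ne]3s²3p², Al⁺ [Ne]3s².
Approximate IE_2 values (kJ/mol): Li 7298, P 1907, Al 1817.
Hence IE_2: Al < P < Li.

Li > P > Al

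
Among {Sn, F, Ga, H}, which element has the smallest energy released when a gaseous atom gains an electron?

H is in period 1, group 1; F is in period 2, group 17; Ga is in period 4, group 13; Sn is in period 5, group 14.
Adding an electron releases more energy for atoms nearer the top right (short of the noble gases).
Neither a single period nor a single group — weigh both effects.
H > Ga: period and group pull opposite ways; the down-group shift dominates (73 vs 29 kJ/mol).
Sn > H: period and group pull opposite ways; the across-period shift dominates (107 vs 73 kJ/mol).
F > Sn: both effects reinforce here, so F is clearly the higher of the two.
For reference (kJ/mol): H 73, F 328, Ga 29, Sn 107.
The smallest energy released when a gaseous atom gains an electron among these belongs to Ga.

Ga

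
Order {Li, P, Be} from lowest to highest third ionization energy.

P < Li < Be

The third ionization energy removes an electron from the +2 ion. For each element: Li²⁺ is already 1 electron into the core; P²⁺ still has 3 valence electrons; Be²⁺ is the bare [He] core.
Pulling an electron out of a noble-gas core costs far more than removing a remaining valence electron, so Li and Be sit at the high end of IE_3.
Tabulated IE_3 (kJ/mol): Li 11815, P 2914, Be 14849.
So the third ionization energies run P < Li < Be.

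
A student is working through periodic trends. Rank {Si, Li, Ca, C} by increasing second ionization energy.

Ca < Si < C < Li

The second ionization energy removes an electron from the +1 ion. For each element: Si⁺ still has 3 valence electrons; Li⁺ is the bare [He] core; Ca⁺ still has 1 valence electron; C⁺ still has 3 valence electrons.
Core electrons are held far more tightly than valence electrons, so Li tops the IE_2 order.
Valence configurations: Si⁺ [Ne]3s²3p¹, Ca⁺ [Ar]4s¹, C⁺ [He]2s²2p¹.
Tabulated IE_2 (kJ/mol): Si 1577, Li 7298, Ca 1145, C 2353.
So the second ionization energies run Ca < Si < C < Li.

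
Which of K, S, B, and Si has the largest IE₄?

B

IE_4 is the cost of taking one more electron from the +3 cation: K³⁺ is already 2 electrons into the core; S³⁺ still has 3 valence electrons; B³⁺ is the bare [He] core; Si³⁺ still has 1 valence electron.
Pulling an electron out of a noble-gas core costs far more than removing a remaining valence electron, so K and B sit at the high end of IE_4.
Valence configurations: S³⁺ [Ne]3s²3p¹, Si³⁺ [Ne]3s¹.
Approximate IE_4 values (kJ/mol): K 5877, S 4556, B 25026, Si 4356.
Hence IE_4: Si < S < K < B.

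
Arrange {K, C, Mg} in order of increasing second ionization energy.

Mg < C < K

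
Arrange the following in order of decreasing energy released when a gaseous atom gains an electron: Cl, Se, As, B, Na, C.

Cl > Se > C > As > Na > B

B is in period 2, group 13; C is in period 2, group 14; Na is in period 3, group 1; Cl is in period 3, group 17; As is in period 4, group 15; Se is in period 4, group 16.
Atoms with high Z_eff and room in the valence shell (especially the halogens) have the most exothermic electron affinities.
These span different periods and groups, so the two trends combine.
Na > B: this pair runs against the simple trend — see the exception note.
As > Na: the two effects oppose for this pair; the across-period effect wins (78 vs 53 kJ/mol).
C > As: the two effects oppose for this pair; the down-group effect wins (122 vs 78 kJ/mol).
Se > C: period and group pull opposite ways; the across-period shift dominates (195 vs 122 kJ/mol).
Cl > Se: both effects reinforce here, so Cl is clearly the higher of the two.
Note the exception: Na has a higher electron affinity than B, contrary to the simple trend — B's ns²np¹ configuration gives only a small electron affinity — the sparsely filled np subshell binds an added electron weakly.
For reference (kJ/mol): B 27, C 122, Na 53, Cl 349, As 78, Se 195.
So from highest to lowest: Cl > Se > C > As > Na > B.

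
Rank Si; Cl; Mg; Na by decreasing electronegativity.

Cl > Si > Mg > Na

Smaller atoms with higher effective nuclear charge are more electronegative.
All lie in period 3, so electronegativity increases left to right.
So from highest to lowest: Cl > Si > Mg > Na.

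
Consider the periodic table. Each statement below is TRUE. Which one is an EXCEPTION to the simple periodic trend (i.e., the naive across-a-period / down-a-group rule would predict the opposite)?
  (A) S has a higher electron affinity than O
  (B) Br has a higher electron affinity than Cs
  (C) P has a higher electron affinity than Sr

(A)

The general trend: electron affinity increases across a period and decreases down a group.
(A) S (period 3, group 16) vs O (period 2, group 16): the stated order contradicts the simple trend.
(B) Br (period 4, group 17) vs Cs (period 6, group 1): the stated order agrees with the simple trend.
(C) P (period 3, group 15) vs Sr (period 5, group 2): the stated order agrees with the simple trend.
The exception is (A): the compact 2p subshell of O repels the added electron more than S's larger 3p does.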